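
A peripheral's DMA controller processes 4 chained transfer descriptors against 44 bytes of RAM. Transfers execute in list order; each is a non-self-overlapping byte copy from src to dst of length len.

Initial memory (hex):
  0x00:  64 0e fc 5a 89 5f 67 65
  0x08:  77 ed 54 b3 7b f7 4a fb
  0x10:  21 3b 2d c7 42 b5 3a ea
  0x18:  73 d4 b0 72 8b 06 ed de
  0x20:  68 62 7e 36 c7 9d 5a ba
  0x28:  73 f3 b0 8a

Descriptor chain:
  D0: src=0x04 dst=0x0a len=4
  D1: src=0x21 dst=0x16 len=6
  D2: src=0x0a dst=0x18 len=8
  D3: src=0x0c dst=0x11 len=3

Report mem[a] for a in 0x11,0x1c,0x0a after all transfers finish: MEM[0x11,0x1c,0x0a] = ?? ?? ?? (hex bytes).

[0] 0x04->0x0a len=4 : 89 5f 67 65
[1] 0x21->0x16 len=6 : 62 7e 36 c7 9d 5a
[2] 0x0a->0x18 len=8 : 89 5f 67 65 4a fb 21 3b
[3] 0x0c->0x11 len=3 : 67 65 4a
query mem[0x11]=0x67, mem[0x1c]=0x4a, mem[0x0a]=0x89

MEM[0x11,0x1c,0x0a] = 67 4a 89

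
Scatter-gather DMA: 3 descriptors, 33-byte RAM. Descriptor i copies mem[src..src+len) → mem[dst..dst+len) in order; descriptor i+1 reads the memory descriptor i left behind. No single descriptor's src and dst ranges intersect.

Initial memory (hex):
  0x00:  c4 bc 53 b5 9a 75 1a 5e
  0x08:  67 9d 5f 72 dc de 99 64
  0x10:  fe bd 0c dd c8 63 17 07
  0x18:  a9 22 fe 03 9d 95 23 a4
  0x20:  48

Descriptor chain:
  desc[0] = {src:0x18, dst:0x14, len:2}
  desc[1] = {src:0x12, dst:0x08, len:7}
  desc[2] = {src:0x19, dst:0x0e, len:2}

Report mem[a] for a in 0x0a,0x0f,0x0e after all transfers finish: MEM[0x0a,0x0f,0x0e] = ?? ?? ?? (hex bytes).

MEM[0x0a,0x0f,0x0e] = a9 fe 22

  after D0: wrote 2B at 0x14 = a922
  after D1: wrote 7B at 0x08 = 0cdda9221707a9
  after D2: wrote 2B at 0x0e = 22fe
query mem[0x0a]=0xa9, mem[0x0f]=0xfe, mem[0x0e]=0x22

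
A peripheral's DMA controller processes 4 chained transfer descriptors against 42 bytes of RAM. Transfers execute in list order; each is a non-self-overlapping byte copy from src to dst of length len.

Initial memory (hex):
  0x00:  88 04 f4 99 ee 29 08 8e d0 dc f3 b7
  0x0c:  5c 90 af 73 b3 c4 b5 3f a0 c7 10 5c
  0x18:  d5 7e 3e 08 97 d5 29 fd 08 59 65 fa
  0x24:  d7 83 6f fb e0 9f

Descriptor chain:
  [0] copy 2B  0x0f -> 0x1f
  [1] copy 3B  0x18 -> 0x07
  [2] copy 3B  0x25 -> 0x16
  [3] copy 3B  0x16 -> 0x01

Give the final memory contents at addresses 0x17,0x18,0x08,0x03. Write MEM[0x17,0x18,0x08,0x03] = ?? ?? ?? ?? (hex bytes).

MEM[0x17,0x18,0x08,0x03] = 6f fb 7e fb

[0] 0x0f->0x1f len=2 : 73 b3
[1] 0x18->0x07 len=3 : d5 7e 3e
[2] 0x25->0x16 len=3 : 83 6f fb
[3] 0x16->0x01 len=3 : 83 6f fb
query mem[0x17]=0x6f, mem[0x18]=0xfb, mem[0x08]=0x7e, mem[0x03]=0xfb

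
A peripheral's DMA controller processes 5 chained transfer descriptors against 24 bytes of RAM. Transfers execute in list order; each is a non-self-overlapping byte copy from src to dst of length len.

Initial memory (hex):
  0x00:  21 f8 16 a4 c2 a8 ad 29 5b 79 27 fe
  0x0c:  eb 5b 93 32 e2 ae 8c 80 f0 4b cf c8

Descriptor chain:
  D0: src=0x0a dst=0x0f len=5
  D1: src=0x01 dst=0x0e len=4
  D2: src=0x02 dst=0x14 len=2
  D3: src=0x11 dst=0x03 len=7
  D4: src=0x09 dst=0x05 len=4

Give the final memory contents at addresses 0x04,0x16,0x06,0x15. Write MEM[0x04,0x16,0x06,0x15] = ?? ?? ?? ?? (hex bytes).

MEM[0x04,0x16,0x06,0x15] = 5b cf 27 a4

[0] 0x0a->0x0f len=5 : 27 fe eb 5b 93
[1] 0x01->0x0e len=4 : f8 16 a4 c2
[2] 0x02->0x14 len=2 : 16 a4
[3] 0x11->0x03 len=7 : c2 5b 93 16 a4 cf c8
[4] 0x09->0x05 len=4 : c8 27 fe eb
query mem[0x04]=0x5b, mem[0x16]=0xcf, mem[0x06]=0x27, mem[0x15]=0xa4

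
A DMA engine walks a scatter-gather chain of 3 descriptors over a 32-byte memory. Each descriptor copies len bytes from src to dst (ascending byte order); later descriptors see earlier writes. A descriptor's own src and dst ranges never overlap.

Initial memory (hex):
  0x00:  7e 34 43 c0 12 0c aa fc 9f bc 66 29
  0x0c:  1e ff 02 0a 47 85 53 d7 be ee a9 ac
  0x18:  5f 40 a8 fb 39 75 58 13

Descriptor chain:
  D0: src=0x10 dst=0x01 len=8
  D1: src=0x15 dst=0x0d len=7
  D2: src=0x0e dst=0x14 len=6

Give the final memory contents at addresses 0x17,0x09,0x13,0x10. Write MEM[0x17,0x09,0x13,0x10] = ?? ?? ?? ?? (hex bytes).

MEM[0x17,0x09,0x13,0x10] = 40 bc fb 5f

D0: mem[0x01..0x08] <- [47 85 53 d7 be ee a9 ac]
D1: mem[0x0d..0x13] <- [ee a9 ac 5f 40 a8 fb]
D2: mem[0x14..0x19] <- [a9 ac 5f 40 a8 fb]
query mem[0x17]=0x40, mem[0x09]=0xbc, mem[0x13]=0xfb, mem[0x10]=0x5f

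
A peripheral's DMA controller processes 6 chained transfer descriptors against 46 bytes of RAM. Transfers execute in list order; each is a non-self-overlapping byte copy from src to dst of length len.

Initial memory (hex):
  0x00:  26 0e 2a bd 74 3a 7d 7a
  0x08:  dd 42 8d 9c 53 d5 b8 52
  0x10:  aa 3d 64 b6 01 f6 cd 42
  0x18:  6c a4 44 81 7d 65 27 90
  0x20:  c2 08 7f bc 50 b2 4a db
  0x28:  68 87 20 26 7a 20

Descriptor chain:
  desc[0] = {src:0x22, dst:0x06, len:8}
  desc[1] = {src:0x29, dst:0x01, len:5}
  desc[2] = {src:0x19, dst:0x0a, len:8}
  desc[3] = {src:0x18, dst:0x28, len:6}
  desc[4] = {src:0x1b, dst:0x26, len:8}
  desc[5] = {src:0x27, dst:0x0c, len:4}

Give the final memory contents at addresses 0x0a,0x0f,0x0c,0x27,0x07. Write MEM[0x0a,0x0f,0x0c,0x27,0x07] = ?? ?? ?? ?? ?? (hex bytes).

  after D0: wrote 8B at 0x06 = 7fbc50b24adb6887
  after D1: wrote 5B at 0x01 = 8720267a20
  after D2: wrote 8B at 0x0a = a444817d652790c2
  after D3: wrote 6B at 0x28 = 6ca444817d65
  after D4: wrote 8B at 0x26 = 817d652790c2087f
  after D5: wrote 4B at 0x0c = 7d652790
query mem[0x0a]=0xa4, mem[0x0f]=0x90, mem[0x0c]=0x7d, mem[0x27]=0x7d, mem[0x07]=0xbc

MEM[0x0a,0x0f,0x0c,0x27,0x07] = a4 90 7d 7d bc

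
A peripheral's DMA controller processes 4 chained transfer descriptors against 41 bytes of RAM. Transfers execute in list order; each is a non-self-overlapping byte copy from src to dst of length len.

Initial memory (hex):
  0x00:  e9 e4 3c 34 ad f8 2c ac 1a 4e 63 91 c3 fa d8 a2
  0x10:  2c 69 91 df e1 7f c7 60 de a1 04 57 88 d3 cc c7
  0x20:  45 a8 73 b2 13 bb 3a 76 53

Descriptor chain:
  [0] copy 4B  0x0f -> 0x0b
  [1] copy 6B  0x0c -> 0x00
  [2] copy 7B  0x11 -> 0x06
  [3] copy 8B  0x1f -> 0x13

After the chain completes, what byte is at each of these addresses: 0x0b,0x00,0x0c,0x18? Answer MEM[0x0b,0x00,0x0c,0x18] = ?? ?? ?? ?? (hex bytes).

MEM[0x0b,0x00,0x0c,0x18] = c7 2c 60 13

D0: mem[0x0b..0x0e] <- [a2 2c 69 91]
D1: mem[0x00..0x05] <- [2c 69 91 a2 2c 69]
D2: mem[0x06..0x0c] <- [69 91 df e1 7f c7 60]
D3: mem[0x13..0x1a] <- [c7 45 a8 73 b2 13 bb 3a]
query mem[0x0b]=0xc7, mem[0x00]=0x2c, mem[0x0c]=0x60, mem[0x18]=0x13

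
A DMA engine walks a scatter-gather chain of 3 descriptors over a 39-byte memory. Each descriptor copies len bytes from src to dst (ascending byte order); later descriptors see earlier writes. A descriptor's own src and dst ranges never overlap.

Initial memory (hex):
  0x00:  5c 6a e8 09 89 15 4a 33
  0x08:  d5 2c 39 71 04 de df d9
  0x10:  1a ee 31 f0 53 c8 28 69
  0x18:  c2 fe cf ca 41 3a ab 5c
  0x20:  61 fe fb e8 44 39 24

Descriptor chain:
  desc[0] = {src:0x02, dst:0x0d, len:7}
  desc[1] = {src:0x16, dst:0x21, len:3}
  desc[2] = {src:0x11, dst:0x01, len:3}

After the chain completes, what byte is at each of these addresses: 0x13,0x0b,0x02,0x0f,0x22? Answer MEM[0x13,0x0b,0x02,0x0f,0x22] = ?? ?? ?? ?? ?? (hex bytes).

D0: mem[0x0d..0x13] <- [e8 09 89 15 4a 33 d5]
D1: mem[0x21..0x23] <- [28 69 c2]
D2: mem[0x01..0x03] <- [4a 33 d5]
query mem[0x13]=0xd5, mem[0x0b]=0x71, mem[0x02]=0x33, mem[0x0f]=0x89, mem[0x22]=0x69

MEM[0x13,0x0b,0x02,0x0f,0x22] = d5 71 33 89 69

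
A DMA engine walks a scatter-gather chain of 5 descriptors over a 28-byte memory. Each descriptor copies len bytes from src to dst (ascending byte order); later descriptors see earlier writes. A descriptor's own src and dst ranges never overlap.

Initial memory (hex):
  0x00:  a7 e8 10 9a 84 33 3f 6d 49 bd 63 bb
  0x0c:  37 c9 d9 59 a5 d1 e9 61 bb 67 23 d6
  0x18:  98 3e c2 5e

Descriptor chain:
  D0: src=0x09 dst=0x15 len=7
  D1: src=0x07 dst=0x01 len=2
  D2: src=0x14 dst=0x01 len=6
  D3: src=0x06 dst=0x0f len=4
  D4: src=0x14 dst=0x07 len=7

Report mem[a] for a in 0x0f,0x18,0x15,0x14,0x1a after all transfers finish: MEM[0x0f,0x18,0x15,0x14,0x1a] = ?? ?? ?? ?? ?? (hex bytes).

MEM[0x0f,0x18,0x15,0x14,0x1a] = c9 37 bd bb d9

[0] 0x09->0x15 len=7 : bd 63 bb 37 c9 d9 59
[1] 0x07->0x01 len=2 : 6d 49
[2] 0x14->0x01 len=6 : bb bd 63 bb 37 c9
[3] 0x06->0x0f len=4 : c9 6d 49 bd
[4] 0x14->0x07 len=7 : bb bd 63 bb 37 c9 d9
query mem[0x0f]=0xc9, mem[0x18]=0x37, mem[0x15]=0xbd, mem[0x14]=0xbb, mem[0x1a]=0xd9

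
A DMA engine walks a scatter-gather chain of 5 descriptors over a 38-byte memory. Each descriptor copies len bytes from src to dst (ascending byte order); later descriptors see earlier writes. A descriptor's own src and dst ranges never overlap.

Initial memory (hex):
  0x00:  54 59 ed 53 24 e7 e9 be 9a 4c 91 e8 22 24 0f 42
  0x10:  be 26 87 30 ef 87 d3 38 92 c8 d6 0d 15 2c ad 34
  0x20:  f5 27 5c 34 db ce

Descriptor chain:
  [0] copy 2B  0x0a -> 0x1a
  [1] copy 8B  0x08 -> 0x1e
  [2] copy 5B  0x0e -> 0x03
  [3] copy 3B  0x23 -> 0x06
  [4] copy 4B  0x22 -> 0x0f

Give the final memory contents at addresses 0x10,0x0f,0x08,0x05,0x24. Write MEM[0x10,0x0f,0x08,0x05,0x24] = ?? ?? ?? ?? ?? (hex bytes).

MEM[0x10,0x0f,0x08,0x05,0x24] = 24 22 42 be 0f

#0 dst[0x1a+2] := {0x91,0xe8}
#1 dst[0x1e+8] := {0x9a,0x4c,0x91,0xe8,0x22,0x24,0x0f,0x42}
#2 dst[0x03+5] := {0x0f,0x42,0xbe,0x26,0x87}
#3 dst[0x06+3] := {0x24,0x0f,0x42}
#4 dst[0x0f+4] := {0x22,0x24,0x0f,0x42}
query mem[0x10]=0x24, mem[0x0f]=0x22, mem[0x08]=0x42, mem[0x05]=0xbe, mem[0x24]=0x0f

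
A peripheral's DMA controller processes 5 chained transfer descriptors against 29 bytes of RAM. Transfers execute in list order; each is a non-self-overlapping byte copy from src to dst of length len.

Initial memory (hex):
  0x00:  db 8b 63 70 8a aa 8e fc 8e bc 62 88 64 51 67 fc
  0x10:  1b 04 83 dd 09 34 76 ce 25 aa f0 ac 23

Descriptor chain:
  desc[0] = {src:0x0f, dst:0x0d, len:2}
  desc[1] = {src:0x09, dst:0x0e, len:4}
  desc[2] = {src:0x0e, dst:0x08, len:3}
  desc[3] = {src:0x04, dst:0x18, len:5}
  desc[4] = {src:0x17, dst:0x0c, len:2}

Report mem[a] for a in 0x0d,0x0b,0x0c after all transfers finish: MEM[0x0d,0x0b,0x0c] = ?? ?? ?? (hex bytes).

MEM[0x0d,0x0b,0x0c] = 8a 88 ce

  after D0: wrote 2B at 0x0d = fc1b
  after D1: wrote 4B at 0x0e = bc628864
  after D2: wrote 3B at 0x08 = bc6288
  after D3: wrote 5B at 0x18 = 8aaa8efcbc
  after D4: wrote 2B at 0x0c = ce8a
query mem[0x0d]=0x8a, mem[0x0b]=0x88, mem[0x0c]=0xce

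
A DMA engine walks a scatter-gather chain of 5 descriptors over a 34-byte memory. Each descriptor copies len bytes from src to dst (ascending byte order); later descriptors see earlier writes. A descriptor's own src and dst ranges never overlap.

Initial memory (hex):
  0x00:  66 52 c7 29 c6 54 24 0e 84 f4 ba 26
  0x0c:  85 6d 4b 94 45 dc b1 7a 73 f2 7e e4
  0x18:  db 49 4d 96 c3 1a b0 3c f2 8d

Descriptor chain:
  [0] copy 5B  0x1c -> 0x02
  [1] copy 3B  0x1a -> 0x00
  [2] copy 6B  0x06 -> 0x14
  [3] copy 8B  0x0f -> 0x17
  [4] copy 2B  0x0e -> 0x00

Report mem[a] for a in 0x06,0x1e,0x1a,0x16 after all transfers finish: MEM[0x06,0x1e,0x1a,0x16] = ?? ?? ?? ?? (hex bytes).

[0] 0x1c->0x02 len=5 : c3 1a b0 3c f2
[1] 0x1a->0x00 len=3 : 4d 96 c3
[2] 0x06->0x14 len=6 : f2 0e 84 f4 ba 26
[3] 0x0f->0x17 len=8 : 94 45 dc b1 7a f2 0e 84
[4] 0x0e->0x00 len=2 : 4b 94
query mem[0x06]=0xf2, mem[0x1e]=0x84, mem[0x1a]=0xb1, mem[0x16]=0x84

MEM[0x06,0x1e,0x1a,0x16] = f2 84 b1 84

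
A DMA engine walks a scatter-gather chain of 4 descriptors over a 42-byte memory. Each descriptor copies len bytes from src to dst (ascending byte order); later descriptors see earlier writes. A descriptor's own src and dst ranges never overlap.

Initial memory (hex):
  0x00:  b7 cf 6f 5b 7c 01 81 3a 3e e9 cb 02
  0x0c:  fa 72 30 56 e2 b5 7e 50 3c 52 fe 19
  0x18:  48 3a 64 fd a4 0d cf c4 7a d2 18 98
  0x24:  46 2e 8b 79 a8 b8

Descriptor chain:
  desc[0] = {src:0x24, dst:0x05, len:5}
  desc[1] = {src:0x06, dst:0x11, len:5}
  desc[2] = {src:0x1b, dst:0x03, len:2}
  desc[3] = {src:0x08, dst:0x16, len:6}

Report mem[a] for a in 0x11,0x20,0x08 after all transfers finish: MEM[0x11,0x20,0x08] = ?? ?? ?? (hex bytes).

D0: mem[0x05..0x09] <- [46 2e 8b 79 a8]
D1: mem[0x11..0x15] <- [2e 8b 79 a8 cb]
D2: mem[0x03..0x04] <- [fd a4]
D3: mem[0x16..0x1b] <- [79 a8 cb 02 fa 72]
query mem[0x11]=0x2e, mem[0x20]=0x7a, mem[0x08]=0x79

MEM[0x11,0x20,0x08] = 2e 7a 79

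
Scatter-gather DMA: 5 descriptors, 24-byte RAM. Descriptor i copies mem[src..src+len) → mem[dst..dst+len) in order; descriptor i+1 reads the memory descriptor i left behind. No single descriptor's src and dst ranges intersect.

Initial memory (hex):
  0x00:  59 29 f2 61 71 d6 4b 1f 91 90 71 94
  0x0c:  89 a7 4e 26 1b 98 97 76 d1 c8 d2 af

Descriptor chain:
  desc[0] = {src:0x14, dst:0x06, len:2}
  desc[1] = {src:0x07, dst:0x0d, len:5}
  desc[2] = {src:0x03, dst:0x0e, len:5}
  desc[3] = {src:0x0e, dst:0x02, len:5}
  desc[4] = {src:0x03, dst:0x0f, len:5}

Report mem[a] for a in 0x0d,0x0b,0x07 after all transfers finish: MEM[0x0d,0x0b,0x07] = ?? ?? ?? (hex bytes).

MEM[0x0d,0x0b,0x07] = c8 94 c8

D0: mem[0x06..0x07] <- [d1 c8]
D1: mem[0x0d..0x11] <- [c8 91 90 71 94]
D2: mem[0x0e..0x12] <- [61 71 d6 d1 c8]
D3: mem[0x02..0x06] <- [61 71 d6 d1 c8]
D4: mem[0x0f..0x13] <- [71 d6 d1 c8 c8]
query mem[0x0d]=0xc8, mem[0x0b]=0x94, mem[0x07]=0xc8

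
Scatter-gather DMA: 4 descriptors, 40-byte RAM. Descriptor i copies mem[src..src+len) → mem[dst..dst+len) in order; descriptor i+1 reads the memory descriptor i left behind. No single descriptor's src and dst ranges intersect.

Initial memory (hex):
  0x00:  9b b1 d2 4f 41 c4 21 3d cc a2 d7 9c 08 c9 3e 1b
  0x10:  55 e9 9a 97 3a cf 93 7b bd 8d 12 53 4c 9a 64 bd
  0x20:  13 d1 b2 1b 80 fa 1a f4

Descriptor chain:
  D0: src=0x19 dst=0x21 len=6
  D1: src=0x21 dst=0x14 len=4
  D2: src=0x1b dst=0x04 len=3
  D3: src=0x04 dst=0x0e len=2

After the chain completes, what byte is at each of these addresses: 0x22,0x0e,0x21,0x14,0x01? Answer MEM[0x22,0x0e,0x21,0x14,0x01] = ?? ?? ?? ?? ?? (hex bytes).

MEM[0x22,0x0e,0x21,0x14,0x01] = 12 53 8d 8d b1

[0] 0x19->0x21 len=6 : 8d 12 53 4c 9a 64
[1] 0x21->0x14 len=4 : 8d 12 53 4c
[2] 0x1b->0x04 len=3 : 53 4c 9a
[3] 0x04->0x0e len=2 : 53 4c
query mem[0x22]=0x12, mem[0x0e]=0x53, mem[0x21]=0x8d, mem[0x14]=0x8d, mem[0x01]=0xb1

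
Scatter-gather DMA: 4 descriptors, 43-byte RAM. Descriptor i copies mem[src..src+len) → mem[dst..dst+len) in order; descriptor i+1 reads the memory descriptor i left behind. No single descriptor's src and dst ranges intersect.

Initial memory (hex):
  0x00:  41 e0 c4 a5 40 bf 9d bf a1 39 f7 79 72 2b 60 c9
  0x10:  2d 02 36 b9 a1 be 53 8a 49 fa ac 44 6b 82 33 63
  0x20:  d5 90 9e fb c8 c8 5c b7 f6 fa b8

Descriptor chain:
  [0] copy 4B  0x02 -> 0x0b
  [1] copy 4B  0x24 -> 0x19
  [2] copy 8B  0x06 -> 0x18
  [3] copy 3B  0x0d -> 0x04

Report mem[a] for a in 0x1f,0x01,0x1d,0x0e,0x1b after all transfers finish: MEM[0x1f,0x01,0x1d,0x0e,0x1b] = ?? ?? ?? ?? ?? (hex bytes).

MEM[0x1f,0x01,0x1d,0x0e,0x1b] = 40 e0 c4 bf 39

D0: mem[0x0b..0x0e] <- [c4 a5 40 bf]
D1: mem[0x19..0x1c] <- [c8 c8 5c b7]
D2: mem[0x18..0x1f] <- [9d bf a1 39 f7 c4 a5 40]
D3: mem[0x04..0x06] <- [40 bf c9]
query mem[0x1f]=0x40, mem[0x01]=0xe0, mem[0x1d]=0xc4, mem[0x0e]=0xbf, mem[0x1b]=0x39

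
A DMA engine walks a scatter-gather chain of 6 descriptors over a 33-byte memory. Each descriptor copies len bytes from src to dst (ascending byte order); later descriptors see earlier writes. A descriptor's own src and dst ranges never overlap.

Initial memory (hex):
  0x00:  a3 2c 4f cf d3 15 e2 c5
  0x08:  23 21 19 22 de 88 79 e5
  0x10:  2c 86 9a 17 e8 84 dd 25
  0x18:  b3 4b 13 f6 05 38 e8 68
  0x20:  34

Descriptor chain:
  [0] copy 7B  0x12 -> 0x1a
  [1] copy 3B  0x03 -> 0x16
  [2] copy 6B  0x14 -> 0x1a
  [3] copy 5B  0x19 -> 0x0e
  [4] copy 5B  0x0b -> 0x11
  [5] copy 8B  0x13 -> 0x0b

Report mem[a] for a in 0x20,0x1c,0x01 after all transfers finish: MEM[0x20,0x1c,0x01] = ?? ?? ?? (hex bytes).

MEM[0x20,0x1c,0x01] = b3 cf 2c

#0 dst[0x1a+7] := {0x9a,0x17,0xe8,0x84,0xdd,0x25,0xb3}
#1 dst[0x16+3] := {0xcf,0xd3,0x15}
#2 dst[0x1a+6] := {0xe8,0x84,0xcf,0xd3,0x15,0x4b}
#3 dst[0x0e+5] := {0x4b,0xe8,0x84,0xcf,0xd3}
#4 dst[0x11+5] := {0x22,0xde,0x88,0x4b,0xe8}
#5 dst[0x0b+8] := {0x88,0x4b,0xe8,0xcf,0xd3,0x15,0x4b,0xe8}
query mem[0x20]=0xb3, mem[0x1c]=0xcf, mem[0x01]=0x2c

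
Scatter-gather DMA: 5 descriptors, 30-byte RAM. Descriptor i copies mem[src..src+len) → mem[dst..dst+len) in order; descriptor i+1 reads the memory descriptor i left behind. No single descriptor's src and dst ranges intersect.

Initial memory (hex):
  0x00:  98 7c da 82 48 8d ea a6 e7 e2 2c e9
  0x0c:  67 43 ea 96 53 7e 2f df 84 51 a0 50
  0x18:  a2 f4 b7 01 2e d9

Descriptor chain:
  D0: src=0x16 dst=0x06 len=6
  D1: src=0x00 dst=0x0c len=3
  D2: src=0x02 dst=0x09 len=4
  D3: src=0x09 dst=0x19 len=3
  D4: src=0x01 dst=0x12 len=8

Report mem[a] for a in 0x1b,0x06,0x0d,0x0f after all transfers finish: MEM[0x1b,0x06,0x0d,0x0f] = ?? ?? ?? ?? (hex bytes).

D0: mem[0x06..0x0b] <- [a0 50 a2 f4 b7 01]
D1: mem[0x0c..0x0e] <- [98 7c da]
D2: mem[0x09..0x0c] <- [da 82 48 8d]
D3: mem[0x19..0x1b] <- [da 82 48]
D4: mem[0x12..0x19] <- [7c da 82 48 8d a0 50 a2]
query mem[0x1b]=0x48, mem[0x06]=0xa0, mem[0x0d]=0x7c, mem[0x0f]=0x96

MEM[0x1b,0x06,0x0d,0x0f] = 48 a0 7c 96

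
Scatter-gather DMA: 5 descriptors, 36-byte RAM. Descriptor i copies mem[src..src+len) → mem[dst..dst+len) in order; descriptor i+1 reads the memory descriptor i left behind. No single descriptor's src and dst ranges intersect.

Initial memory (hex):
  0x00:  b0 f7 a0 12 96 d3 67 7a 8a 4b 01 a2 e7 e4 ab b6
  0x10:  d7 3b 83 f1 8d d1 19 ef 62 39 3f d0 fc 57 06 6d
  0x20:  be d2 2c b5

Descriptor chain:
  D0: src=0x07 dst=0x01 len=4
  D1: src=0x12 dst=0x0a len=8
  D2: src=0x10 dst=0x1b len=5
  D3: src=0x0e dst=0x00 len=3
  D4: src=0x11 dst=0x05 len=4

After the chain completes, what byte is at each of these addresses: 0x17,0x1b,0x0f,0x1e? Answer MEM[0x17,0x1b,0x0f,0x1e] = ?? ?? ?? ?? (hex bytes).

D0: mem[0x01..0x04] <- [7a 8a 4b 01]
D1: mem[0x0a..0x11] <- [83 f1 8d d1 19 ef 62 39]
D2: mem[0x1b..0x1f] <- [62 39 83 f1 8d]
D3: mem[0x00..0x02] <- [19 ef 62]
D4: mem[0x05..0x08] <- [39 83 f1 8d]
query mem[0x17]=0xef, mem[0x1b]=0x62, mem[0x0f]=0xef, mem[0x1e]=0xf1

MEM[0x17,0x1b,0x0f,0x1e] = ef 62 ef f1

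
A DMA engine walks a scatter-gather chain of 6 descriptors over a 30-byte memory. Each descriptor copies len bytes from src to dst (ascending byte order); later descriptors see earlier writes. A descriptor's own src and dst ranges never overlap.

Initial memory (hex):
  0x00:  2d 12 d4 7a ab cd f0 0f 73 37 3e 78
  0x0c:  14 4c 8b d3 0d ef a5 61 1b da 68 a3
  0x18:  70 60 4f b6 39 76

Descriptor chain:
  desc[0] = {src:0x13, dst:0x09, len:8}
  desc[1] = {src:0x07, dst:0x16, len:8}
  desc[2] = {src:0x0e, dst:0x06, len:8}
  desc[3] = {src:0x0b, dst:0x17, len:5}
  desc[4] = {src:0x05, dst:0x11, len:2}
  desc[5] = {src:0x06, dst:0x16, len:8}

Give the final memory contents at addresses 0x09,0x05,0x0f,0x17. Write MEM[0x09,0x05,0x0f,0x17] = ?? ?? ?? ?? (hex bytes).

  after D0: wrote 8B at 0x09 = 611bda68a370604f
  after D1: wrote 8B at 0x16 = 0f73611bda68a370
  after D2: wrote 8B at 0x06 = 70604fefa5611bda
  after D3: wrote 5B at 0x17 = 611bda7060
  after D4: wrote 2B at 0x11 = cd70
  after D5: wrote 8B at 0x16 = 70604fefa5611bda
query mem[0x09]=0xef, mem[0x05]=0xcd, mem[0x0f]=0x60, mem[0x17]=0x60

MEM[0x09,0x05,0x0f,0x17] = ef cd 60 60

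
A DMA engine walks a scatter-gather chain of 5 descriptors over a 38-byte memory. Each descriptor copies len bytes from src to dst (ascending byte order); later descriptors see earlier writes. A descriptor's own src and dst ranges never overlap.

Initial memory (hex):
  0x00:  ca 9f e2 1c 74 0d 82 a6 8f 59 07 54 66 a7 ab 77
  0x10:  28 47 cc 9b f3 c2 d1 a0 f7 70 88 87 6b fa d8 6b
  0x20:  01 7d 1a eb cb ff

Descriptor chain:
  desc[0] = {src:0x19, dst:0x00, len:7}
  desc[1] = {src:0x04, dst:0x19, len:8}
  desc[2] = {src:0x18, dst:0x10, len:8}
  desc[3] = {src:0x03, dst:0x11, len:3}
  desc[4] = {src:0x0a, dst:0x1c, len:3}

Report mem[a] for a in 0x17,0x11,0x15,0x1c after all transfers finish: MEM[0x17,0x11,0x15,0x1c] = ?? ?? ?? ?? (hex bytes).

MEM[0x17,0x11,0x15,0x1c] = 07 6b 8f 07

#0 dst[0x00+7] := {0x70,0x88,0x87,0x6b,0xfa,0xd8,0x6b}
#1 dst[0x19+8] := {0xfa,0xd8,0x6b,0xa6,0x8f,0x59,0x07,0x54}
#2 dst[0x10+8] := {0xf7,0xfa,0xd8,0x6b,0xa6,0x8f,0x59,0x07}
#3 dst[0x11+3] := {0x6b,0xfa,0xd8}
#4 dst[0x1c+3] := {0x07,0x54,0x66}
query mem[0x17]=0x07, mem[0x11]=0x6b, mem[0x15]=0x8f, mem[0x1c]=0x07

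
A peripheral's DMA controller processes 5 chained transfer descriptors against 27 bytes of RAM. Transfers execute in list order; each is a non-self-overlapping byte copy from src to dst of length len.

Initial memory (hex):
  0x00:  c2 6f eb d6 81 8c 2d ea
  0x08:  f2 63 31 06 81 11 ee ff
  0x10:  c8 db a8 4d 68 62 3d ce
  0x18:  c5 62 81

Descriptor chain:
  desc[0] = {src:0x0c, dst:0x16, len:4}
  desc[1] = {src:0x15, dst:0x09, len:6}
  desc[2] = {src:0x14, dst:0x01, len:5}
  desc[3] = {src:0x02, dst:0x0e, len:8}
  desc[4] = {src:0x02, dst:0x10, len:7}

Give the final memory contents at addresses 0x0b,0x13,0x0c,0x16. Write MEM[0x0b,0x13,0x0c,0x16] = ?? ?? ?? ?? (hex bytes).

  after D0: wrote 4B at 0x16 = 8111eeff
  after D1: wrote 6B at 0x09 = 628111eeff81
  after D2: wrote 5B at 0x01 = 68628111ee
  after D3: wrote 8B at 0x0e = 628111ee2deaf262
  after D4: wrote 7B at 0x10 = 628111ee2deaf2
query mem[0x0b]=0x11, mem[0x13]=0xee, mem[0x0c]=0xee, mem[0x16]=0xf2

MEM[0x0b,0x13,0x0c,0x16] = 11 ee ee f2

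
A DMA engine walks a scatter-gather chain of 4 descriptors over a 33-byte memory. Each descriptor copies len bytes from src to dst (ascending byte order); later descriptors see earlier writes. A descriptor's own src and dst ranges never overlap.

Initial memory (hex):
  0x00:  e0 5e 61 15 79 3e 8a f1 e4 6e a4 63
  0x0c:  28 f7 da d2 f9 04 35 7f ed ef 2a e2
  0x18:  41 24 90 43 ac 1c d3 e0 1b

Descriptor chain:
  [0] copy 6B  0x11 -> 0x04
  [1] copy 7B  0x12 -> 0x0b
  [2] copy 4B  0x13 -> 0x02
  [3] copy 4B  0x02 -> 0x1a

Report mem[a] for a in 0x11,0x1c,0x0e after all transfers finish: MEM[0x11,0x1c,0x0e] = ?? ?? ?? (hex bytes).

MEM[0x11,0x1c,0x0e] = 41 ef ef

D0: mem[0x04..0x09] <- [04 35 7f ed ef 2a]
D1: mem[0x0b..0x11] <- [35 7f ed ef 2a e2 41]
D2: mem[0x02..0x05] <- [7f ed ef 2a]
D3: mem[0x1a..0x1d] <- [7f ed ef 2a]
query mem[0x11]=0x41, mem[0x1c]=0xef, mem[0x0e]=0xef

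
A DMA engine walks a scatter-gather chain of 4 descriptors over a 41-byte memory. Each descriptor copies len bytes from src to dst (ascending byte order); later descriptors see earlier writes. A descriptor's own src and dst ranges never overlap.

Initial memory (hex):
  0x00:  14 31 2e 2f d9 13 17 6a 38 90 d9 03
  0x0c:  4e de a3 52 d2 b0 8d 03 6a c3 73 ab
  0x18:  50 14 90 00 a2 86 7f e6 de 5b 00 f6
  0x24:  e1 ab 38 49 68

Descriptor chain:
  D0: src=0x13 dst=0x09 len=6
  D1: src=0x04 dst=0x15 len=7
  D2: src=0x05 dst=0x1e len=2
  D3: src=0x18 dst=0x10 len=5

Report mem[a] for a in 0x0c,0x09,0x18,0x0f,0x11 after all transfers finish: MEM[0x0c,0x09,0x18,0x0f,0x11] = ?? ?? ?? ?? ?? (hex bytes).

MEM[0x0c,0x09,0x18,0x0f,0x11] = 73 03 6a 52 38

  after D0: wrote 6B at 0x09 = 036ac373ab50
  after D1: wrote 7B at 0x15 = d913176a38036a
  after D2: wrote 2B at 0x1e = 1317
  after D3: wrote 5B at 0x10 = 6a38036aa2
query mem[0x0c]=0x73, mem[0x09]=0x03, mem[0x18]=0x6a, mem[0x0f]=0x52, mem[0x11]=0x38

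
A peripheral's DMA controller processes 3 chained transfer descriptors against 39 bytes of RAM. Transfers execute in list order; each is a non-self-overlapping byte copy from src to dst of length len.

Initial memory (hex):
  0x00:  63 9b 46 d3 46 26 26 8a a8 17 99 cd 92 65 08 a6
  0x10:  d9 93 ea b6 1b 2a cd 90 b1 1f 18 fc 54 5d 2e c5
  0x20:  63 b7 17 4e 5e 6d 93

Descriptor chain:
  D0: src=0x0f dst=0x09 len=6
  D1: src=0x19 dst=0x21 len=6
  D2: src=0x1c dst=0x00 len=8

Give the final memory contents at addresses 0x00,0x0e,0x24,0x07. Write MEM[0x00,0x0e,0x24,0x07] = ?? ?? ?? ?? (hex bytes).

  after D0: wrote 6B at 0x09 = a6d993eab61b
  after D1: wrote 6B at 0x21 = 1f18fc545d2e
  after D2: wrote 8B at 0x00 = 545d2ec5631f18fc
query mem[0x00]=0x54, mem[0x0e]=0x1b, mem[0x24]=0x54, mem[0x07]=0xfc

MEM[0x00,0x0e,0x24,0x07] = 54 1b 54 fc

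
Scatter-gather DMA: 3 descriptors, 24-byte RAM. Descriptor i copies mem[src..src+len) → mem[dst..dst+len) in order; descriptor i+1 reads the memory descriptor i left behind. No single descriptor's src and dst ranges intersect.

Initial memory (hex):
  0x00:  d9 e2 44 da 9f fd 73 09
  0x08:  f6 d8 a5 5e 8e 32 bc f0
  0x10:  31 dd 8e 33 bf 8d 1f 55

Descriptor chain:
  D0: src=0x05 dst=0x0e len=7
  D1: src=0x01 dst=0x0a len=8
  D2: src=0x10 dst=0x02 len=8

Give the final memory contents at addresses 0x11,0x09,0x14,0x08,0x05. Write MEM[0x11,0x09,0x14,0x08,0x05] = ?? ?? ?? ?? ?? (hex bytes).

MEM[0x11,0x09,0x14,0x08,0x05] = f6 55 5e 1f a5

  after D0: wrote 7B at 0x0e = fd7309f6d8a55e
  after D1: wrote 8B at 0x0a = e244da9ffd7309f6
  after D2: wrote 8B at 0x02 = 09f6d8a55e8d1f55
query mem[0x11]=0xf6, mem[0x09]=0x55, mem[0x14]=0x5e, mem[0x08]=0x1f, mem[0x05]=0xa5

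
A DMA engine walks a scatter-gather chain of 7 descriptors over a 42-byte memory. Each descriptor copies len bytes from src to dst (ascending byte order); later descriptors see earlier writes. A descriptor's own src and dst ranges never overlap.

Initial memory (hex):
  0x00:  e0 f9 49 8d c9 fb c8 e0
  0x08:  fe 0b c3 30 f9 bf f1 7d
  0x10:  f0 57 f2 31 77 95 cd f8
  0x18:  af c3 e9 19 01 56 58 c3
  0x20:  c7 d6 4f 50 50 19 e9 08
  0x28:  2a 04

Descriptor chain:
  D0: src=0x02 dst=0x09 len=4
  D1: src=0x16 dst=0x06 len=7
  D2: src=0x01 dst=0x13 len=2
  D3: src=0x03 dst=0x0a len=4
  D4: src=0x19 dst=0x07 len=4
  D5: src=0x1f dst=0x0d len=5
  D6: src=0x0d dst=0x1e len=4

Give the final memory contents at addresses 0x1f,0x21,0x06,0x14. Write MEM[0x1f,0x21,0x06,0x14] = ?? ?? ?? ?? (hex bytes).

MEM[0x1f,0x21,0x06,0x14] = c7 4f cd 49

[0] 0x02->0x09 len=4 : 49 8d c9 fb
[1] 0x16->0x06 len=7 : cd f8 af c3 e9 19 01
[2] 0x01->0x13 len=2 : f9 49
[3] 0x03->0x0a len=4 : 8d c9 fb cd
[4] 0x19->0x07 len=4 : c3 e9 19 01
[5] 0x1f->0x0d len=5 : c3 c7 d6 4f 50
[6] 0x0d->0x1e len=4 : c3 c7 d6 4f
query mem[0x1f]=0xc7, mem[0x21]=0x4f, mem[0x06]=0xcd, mem[0x14]=0x49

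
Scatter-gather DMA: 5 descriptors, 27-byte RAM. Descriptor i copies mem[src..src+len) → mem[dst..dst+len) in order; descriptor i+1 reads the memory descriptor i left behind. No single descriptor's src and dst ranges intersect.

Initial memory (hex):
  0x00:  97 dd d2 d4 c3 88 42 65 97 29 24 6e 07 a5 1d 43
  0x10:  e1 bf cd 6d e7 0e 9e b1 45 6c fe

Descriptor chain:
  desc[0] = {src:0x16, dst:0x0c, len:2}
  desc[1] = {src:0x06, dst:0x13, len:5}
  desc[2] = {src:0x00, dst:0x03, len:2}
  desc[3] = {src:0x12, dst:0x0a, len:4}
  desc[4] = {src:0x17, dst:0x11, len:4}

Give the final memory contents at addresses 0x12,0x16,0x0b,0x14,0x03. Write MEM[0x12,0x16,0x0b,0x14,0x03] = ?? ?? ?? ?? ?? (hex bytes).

MEM[0x12,0x16,0x0b,0x14,0x03] = 45 29 42 fe 97

D0: mem[0x0c..0x0d] <- [9e b1]
D1: mem[0x13..0x17] <- [42 65 97 29 24]
D2: mem[0x03..0x04] <- [97 dd]
D3: mem[0x0a..0x0d] <- [cd 42 65 97]
D4: mem[0x11..0x14] <- [24 45 6c fe]
query mem[0x12]=0x45, mem[0x16]=0x29, mem[0x0b]=0x42, mem[0x14]=0xfe, mem[0x03]=0x97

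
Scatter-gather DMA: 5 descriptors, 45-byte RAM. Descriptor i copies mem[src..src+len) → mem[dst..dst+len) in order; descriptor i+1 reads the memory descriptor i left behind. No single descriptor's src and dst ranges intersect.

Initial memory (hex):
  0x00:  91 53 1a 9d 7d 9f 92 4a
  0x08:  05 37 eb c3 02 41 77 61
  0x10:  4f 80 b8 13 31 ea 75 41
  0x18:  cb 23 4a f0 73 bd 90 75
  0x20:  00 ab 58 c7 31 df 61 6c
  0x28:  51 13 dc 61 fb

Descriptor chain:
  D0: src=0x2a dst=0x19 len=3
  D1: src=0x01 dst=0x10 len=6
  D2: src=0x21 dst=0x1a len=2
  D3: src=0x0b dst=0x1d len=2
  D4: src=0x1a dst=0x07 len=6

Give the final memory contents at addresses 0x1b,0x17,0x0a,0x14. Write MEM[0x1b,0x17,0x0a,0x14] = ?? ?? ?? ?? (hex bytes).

D0: mem[0x19..0x1b] <- [dc 61 fb]
D1: mem[0x10..0x15] <- [53 1a 9d 7d 9f 92]
D2: mem[0x1a..0x1b] <- [ab 58]
D3: mem[0x1d..0x1e] <- [c3 02]
D4: mem[0x07..0x0c] <- [ab 58 73 c3 02 75]
query mem[0x1b]=0x58, mem[0x17]=0x41, mem[0x0a]=0xc3, mem[0x14]=0x9f

MEM[0x1b,0x17,0x0a,0x14] = 58 41 c3 9f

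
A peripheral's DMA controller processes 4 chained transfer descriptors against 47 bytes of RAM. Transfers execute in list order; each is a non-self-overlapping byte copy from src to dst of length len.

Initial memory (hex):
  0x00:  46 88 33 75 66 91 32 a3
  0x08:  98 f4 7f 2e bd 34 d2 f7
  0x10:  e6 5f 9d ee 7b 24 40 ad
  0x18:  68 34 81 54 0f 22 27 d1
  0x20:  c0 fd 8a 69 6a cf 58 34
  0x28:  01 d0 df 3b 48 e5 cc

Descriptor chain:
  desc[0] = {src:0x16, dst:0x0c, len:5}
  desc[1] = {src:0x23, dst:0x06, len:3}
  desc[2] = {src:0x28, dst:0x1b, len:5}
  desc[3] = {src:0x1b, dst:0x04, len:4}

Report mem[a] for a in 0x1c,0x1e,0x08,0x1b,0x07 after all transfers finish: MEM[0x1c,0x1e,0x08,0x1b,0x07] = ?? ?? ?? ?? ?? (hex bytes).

MEM[0x1c,0x1e,0x08,0x1b,0x07] = d0 3b cf 01 3b

  after D0: wrote 5B at 0x0c = 40ad683481
  after D1: wrote 3B at 0x06 = 696acf
  after D2: wrote 5B at 0x1b = 01d0df3b48
  after D3: wrote 4B at 0x04 = 01d0df3b
query mem[0x1c]=0xd0, mem[0x1e]=0x3b, mem[0x08]=0xcf, mem[0x1b]=0x01, mem[0x07]=0x3b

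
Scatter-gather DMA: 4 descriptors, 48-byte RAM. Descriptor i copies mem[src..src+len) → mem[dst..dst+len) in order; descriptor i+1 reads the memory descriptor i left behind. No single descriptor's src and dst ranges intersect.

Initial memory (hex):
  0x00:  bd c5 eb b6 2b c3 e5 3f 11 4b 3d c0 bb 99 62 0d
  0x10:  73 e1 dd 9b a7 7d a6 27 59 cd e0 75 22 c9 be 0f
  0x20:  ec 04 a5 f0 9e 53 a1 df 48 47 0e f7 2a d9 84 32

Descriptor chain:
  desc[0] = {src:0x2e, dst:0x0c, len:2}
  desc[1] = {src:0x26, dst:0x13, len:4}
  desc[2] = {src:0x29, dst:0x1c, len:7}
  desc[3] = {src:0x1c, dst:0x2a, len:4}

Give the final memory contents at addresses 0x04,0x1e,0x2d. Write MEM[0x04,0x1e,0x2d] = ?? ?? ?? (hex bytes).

MEM[0x04,0x1e,0x2d] = 2b f7 2a

  after D0: wrote 2B at 0x0c = 8432
  after D1: wrote 4B at 0x13 = a1df4847
  after D2: wrote 7B at 0x1c = 470ef72ad98432
  after D3: wrote 4B at 0x2a = 470ef72a
query mem[0x04]=0x2b, mem[0x1e]=0xf7, mem[0x2d]=0x2a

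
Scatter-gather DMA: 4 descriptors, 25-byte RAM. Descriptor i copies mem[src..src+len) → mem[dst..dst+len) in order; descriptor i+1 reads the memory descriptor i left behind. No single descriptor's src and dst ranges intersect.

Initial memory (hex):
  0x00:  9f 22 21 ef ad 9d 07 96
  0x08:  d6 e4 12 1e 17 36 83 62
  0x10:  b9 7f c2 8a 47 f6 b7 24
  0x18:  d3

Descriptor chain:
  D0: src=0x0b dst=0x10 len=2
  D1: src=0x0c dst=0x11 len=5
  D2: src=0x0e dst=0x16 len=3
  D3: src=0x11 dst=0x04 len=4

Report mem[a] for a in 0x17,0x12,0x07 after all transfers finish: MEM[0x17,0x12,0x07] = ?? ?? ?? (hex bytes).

D0: mem[0x10..0x11] <- [1e 17]
D1: mem[0x11..0x15] <- [17 36 83 62 1e]
D2: mem[0x16..0x18] <- [83 62 1e]
D3: mem[0x04..0x07] <- [17 36 83 62]
query mem[0x17]=0x62, mem[0x12]=0x36, mem[0x07]=0x62

MEM[0x17,0x12,0x07] = 62 36 62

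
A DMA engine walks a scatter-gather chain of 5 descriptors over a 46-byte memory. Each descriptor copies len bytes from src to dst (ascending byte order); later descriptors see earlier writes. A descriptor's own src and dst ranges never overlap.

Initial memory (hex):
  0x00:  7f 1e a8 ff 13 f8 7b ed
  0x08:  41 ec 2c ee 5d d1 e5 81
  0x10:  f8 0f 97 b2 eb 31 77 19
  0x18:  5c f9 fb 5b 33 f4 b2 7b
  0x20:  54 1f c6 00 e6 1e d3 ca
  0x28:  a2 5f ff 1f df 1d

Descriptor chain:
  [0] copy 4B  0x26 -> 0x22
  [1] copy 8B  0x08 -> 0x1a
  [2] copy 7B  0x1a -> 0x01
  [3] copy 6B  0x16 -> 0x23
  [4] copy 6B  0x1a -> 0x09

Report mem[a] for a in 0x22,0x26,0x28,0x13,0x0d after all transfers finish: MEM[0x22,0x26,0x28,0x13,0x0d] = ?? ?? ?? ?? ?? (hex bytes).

  after D0: wrote 4B at 0x22 = d3caa25f
  after D1: wrote 8B at 0x1a = 41ec2cee5dd1e581
  after D2: wrote 7B at 0x01 = 41ec2cee5dd1e5
  after D3: wrote 6B at 0x23 = 77195cf941ec
  after D4: wrote 6B at 0x09 = 41ec2cee5dd1
query mem[0x22]=0xd3, mem[0x26]=0xf9, mem[0x28]=0xec, mem[0x13]=0xb2, mem[0x0d]=0x5d

MEM[0x22,0x26,0x28,0x13,0x0d] = d3 f9 ec b2 5d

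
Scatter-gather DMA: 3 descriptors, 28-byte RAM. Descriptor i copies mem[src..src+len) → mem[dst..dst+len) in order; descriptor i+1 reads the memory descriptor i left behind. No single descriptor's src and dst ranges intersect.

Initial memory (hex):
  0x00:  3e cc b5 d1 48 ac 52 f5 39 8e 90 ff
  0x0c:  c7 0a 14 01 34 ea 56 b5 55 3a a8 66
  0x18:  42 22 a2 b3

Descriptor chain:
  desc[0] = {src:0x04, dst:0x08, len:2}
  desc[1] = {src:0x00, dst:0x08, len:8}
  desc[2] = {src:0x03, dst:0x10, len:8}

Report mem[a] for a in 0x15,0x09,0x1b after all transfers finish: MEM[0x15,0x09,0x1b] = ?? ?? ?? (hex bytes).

MEM[0x15,0x09,0x1b] = 3e cc b3

[0] 0x04->0x08 len=2 : 48 ac
[1] 0x00->0x08 len=8 : 3e cc b5 d1 48 ac 52 f5
[2] 0x03->0x10 len=8 : d1 48 ac 52 f5 3e cc b5
query mem[0x15]=0x3e, mem[0x09]=0xcc, mem[0x1b]=0xb3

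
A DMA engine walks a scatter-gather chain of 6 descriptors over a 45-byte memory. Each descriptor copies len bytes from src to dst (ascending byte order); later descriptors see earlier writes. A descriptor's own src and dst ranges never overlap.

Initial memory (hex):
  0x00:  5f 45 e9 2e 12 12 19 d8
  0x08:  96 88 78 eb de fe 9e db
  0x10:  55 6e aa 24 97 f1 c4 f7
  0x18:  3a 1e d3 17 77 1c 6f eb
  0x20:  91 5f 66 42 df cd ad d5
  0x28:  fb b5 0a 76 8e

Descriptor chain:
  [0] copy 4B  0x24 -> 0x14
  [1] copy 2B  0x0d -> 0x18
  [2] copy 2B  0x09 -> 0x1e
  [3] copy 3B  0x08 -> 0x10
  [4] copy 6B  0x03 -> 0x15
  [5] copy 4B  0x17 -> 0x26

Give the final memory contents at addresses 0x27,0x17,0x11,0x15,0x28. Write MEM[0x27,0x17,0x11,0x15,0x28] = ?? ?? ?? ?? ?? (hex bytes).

MEM[0x27,0x17,0x11,0x15,0x28] = 19 12 88 2e d8

D0: mem[0x14..0x17] <- [df cd ad d5]
D1: mem[0x18..0x19] <- [fe 9e]
D2: mem[0x1e..0x1f] <- [88 78]
D3: mem[0x10..0x12] <- [96 88 78]
D4: mem[0x15..0x1a] <- [2e 12 12 19 d8 96]
D5: mem[0x26..0x29] <- [12 19 d8 96]
query mem[0x27]=0x19, mem[0x17]=0x12, mem[0x11]=0x88, mem[0x15]=0x2e, mem[0x28]=0xd8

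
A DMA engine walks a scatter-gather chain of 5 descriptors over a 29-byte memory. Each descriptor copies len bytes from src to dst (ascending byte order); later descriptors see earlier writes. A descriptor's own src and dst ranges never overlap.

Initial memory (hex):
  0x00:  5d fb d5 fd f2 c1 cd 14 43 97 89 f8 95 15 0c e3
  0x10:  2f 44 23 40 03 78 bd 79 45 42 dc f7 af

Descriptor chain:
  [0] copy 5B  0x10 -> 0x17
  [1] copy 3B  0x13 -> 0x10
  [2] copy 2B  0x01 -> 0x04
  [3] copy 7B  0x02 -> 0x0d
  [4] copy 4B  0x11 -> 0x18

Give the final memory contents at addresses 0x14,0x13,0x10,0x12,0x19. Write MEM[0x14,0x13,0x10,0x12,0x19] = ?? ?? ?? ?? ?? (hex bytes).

MEM[0x14,0x13,0x10,0x12,0x19] = 03 43 d5 14 14

#0 dst[0x17+5] := {0x2f,0x44,0x23,0x40,0x03}
#1 dst[0x10+3] := {0x40,0x03,0x78}
#2 dst[0x04+2] := {0xfb,0xd5}
#3 dst[0x0d+7] := {0xd5,0xfd,0xfb,0xd5,0xcd,0x14,0x43}
#4 dst[0x18+4] := {0xcd,0x14,0x43,0x03}
query mem[0x14]=0x03, mem[0x13]=0x43, mem[0x10]=0xd5, mem[0x12]=0x14, mem[0x19]=0x14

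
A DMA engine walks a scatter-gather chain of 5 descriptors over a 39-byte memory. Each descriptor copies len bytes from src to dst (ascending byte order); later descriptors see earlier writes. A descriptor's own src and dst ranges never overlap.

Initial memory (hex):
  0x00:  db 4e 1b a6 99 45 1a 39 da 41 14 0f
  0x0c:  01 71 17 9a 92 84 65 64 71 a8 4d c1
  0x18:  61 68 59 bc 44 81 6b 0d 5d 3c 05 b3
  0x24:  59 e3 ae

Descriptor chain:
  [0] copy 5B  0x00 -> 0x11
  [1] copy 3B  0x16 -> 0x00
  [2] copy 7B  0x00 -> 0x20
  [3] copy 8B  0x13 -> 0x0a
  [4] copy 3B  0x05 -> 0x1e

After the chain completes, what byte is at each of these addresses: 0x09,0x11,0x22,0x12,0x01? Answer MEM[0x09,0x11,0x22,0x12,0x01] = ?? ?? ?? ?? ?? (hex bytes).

MEM[0x09,0x11,0x22,0x12,0x01] = 41 59 61 4e c1

#0 dst[0x11+5] := {0xdb,0x4e,0x1b,0xa6,0x99}
#1 dst[0x00+3] := {0x4d,0xc1,0x61}
#2 dst[0x20+7] := {0x4d,0xc1,0x61,0xa6,0x99,0x45,0x1a}
#3 dst[0x0a+8] := {0x1b,0xa6,0x99,0x4d,0xc1,0x61,0x68,0x59}
#4 dst[0x1e+3] := {0x45,0x1a,0x39}
query mem[0x09]=0x41, mem[0x11]=0x59, mem[0x22]=0x61, mem[0x12]=0x4e, mem[0x01]=0xc1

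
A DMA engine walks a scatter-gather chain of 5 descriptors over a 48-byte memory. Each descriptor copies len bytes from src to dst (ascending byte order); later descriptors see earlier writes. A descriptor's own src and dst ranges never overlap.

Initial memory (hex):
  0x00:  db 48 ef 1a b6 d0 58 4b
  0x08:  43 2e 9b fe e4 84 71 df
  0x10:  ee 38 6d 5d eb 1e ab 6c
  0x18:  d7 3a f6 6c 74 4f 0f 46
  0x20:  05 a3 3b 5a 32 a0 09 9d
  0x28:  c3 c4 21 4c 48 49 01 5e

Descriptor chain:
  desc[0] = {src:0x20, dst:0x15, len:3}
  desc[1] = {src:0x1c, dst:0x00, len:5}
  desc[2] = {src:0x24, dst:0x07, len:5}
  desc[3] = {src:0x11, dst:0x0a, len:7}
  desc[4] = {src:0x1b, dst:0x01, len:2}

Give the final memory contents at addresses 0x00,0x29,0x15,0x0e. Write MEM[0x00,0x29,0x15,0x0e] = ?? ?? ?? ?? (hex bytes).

[0] 0x20->0x15 len=3 : 05 a3 3b
[1] 0x1c->0x00 len=5 : 74 4f 0f 46 05
[2] 0x24->0x07 len=5 : 32 a0 09 9d c3
[3] 0x11->0x0a len=7 : 38 6d 5d eb 05 a3 3b
[4] 0x1b->0x01 len=2 : 6c 74
query mem[0x00]=0x74, mem[0x29]=0xc4, mem[0x15]=0x05, mem[0x0e]=0x05

MEM[0x00,0x29,0x15,0x0e] = 74 c4 05 05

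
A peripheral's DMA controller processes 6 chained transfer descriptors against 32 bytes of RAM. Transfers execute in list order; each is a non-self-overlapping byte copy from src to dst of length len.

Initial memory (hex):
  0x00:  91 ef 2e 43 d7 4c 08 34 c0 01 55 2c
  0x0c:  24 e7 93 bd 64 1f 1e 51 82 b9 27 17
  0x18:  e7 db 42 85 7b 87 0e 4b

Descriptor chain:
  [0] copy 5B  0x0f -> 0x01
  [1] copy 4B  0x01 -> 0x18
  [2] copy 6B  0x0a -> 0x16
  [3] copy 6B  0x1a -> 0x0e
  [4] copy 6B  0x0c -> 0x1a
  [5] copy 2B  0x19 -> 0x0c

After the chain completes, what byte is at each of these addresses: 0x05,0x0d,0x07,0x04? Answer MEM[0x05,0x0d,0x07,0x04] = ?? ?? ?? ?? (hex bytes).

MEM[0x05,0x0d,0x07,0x04] = 51 24 34 1e

#0 dst[0x01+5] := {0xbd,0x64,0x1f,0x1e,0x51}
#1 dst[0x18+4] := {0xbd,0x64,0x1f,0x1e}
#2 dst[0x16+6] := {0x55,0x2c,0x24,0xe7,0x93,0xbd}
#3 dst[0x0e+6] := {0x93,0xbd,0x7b,0x87,0x0e,0x4b}
#4 dst[0x1a+6] := {0x24,0xe7,0x93,0xbd,0x7b,0x87}
#5 dst[0x0c+2] := {0xe7,0x24}
query mem[0x05]=0x51, mem[0x0d]=0x24, mem[0x07]=0x34, mem[0x04]=0x1e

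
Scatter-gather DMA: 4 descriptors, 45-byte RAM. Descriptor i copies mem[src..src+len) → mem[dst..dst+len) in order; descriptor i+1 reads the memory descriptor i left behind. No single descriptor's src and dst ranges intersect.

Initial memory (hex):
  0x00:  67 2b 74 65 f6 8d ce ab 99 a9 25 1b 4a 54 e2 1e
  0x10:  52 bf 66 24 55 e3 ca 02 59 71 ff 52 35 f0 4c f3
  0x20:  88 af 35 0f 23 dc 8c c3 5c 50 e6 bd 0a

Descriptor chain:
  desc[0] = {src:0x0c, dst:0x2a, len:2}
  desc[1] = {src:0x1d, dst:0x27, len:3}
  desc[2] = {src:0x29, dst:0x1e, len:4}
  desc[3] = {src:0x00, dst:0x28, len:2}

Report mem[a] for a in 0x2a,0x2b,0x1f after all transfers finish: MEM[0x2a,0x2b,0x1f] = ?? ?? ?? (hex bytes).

  after D0: wrote 2B at 0x2a = 4a54
  after D1: wrote 3B at 0x27 = f04cf3
  after D2: wrote 4B at 0x1e = f34a540a
  after D3: wrote 2B at 0x28 = 672b
query mem[0x2a]=0x4a, mem[0x2b]=0x54, mem[0x1f]=0x4a

MEM[0x2a,0x2b,0x1f] = 4a 54 4a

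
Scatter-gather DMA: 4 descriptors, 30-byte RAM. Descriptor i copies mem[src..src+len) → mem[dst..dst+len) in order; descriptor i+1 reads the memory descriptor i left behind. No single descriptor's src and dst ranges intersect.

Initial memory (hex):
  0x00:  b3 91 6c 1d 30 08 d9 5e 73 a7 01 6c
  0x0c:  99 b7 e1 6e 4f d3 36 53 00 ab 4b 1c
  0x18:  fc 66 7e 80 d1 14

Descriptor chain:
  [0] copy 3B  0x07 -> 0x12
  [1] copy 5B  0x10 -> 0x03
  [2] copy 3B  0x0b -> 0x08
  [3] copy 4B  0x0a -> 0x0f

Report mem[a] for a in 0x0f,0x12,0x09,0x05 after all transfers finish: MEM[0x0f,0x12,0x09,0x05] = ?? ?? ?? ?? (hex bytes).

[0] 0x07->0x12 len=3 : 5e 73 a7
[1] 0x10->0x03 len=5 : 4f d3 5e 73 a7
[2] 0x0b->0x08 len=3 : 6c 99 b7
[3] 0x0a->0x0f len=4 : b7 6c 99 b7
query mem[0x0f]=0xb7, mem[0x12]=0xb7, mem[0x09]=0x99, mem[0x05]=0x5e

MEM[0x0f,0x12,0x09,0x05] = b7 b7 99 5e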